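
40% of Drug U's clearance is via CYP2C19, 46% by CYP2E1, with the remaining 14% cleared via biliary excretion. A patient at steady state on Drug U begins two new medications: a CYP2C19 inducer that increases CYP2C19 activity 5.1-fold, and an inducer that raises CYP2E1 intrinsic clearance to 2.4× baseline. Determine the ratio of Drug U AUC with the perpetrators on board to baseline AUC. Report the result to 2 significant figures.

The CYP2C19 pathway (40% of clearance) increases to 5.1× activity: 0.4 × 5.1 = 2.04.
The CYP2E1 pathway (46% of clearance) increases to 2.4× activity: 0.46 × 2.4 = 1.104.
Non-CYP routes (14%) are unchanged.
CL_new/CL_old = 2.04 + 1.104 + 0.14 = 3.284.
Because AUC varies inversely with clearance, the combined effect is 1 / 3.284 = 0.30.

0.30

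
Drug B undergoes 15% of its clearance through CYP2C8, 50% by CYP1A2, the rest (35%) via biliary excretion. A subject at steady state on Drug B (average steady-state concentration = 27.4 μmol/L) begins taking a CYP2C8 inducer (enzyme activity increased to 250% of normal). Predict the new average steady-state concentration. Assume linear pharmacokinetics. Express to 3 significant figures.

22.4 μmol/L

The CYP2C8 pathway (15% of clearance) increases to 2.5× activity: 0.15 × 2.5 = 0.375.
CYP1A2 (50%) and the residual 35% are unaffected.
New clearance relative to baseline: 0.375 + 0.5 + 0.35 = 1.225.
Average steady-state concentration ∝ 1/CL, so new value = 27.4 / 1.225 = 22.4 μmol/L.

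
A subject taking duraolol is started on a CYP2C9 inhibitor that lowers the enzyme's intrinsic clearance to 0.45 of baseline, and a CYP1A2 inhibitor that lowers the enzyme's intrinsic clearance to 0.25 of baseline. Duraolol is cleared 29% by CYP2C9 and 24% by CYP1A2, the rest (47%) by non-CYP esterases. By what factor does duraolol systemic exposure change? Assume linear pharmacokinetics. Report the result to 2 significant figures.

The CYP2C9 pathway (29% of clearance) drops to 0.45× activity: 0.29 × 0.45 = 0.1305.
The CYP1A2 pathway (24% of clearance) drops to 0.25× activity: 0.24 × 0.25 = 0.06.
The remaining 47% of clearance is unaffected.
Relative clearance = 0.1305 + 0.06 + 0.47 = 0.6605.
Net systemic exposure ratio = 1 / 0.6605 = 1.5.

1.5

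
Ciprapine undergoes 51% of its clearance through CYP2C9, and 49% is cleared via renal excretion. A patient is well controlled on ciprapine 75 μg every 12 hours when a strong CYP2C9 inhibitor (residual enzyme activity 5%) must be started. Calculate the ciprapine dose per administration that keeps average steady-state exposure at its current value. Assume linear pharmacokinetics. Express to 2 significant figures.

CYP2C9: 0.51 × 0.05 = 0.0255
Other: 0.49 (unchanged)
Relative clearance = 0.0255 + 0.49 = 0.5155.
Css,avg = (dose rate)/CL, so holding Css fixed requires dose ∝ CL: 75 × 0.5155 = 39 μg.

39 μg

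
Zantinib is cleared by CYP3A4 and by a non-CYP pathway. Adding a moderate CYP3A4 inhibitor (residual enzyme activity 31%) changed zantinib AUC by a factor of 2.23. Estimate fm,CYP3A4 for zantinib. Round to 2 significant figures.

0.80

Let fm be the CYP3A4 fraction. New clearance relative to baseline = fm × 0.31 + (1 − fm).
AUC ratio = 1 / (new CL fraction), so new CL fraction = 1 / 2.23 = 0.4484.
fm × 0.31 + 1 − fm = 0.4484  ⇒  fm × (0.31 − 1) = −0.5516  ⇒  fm = 0.80.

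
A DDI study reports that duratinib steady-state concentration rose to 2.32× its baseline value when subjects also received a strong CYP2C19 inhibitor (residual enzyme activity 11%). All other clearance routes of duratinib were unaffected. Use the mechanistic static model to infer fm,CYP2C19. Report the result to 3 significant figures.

CL'/CL = 1 / 2.32 = 0.431
0.11·fm + (1 − fm) = 0.431
fm = (0.431 − 1) / (0.11 − 1) = 0.639

0.639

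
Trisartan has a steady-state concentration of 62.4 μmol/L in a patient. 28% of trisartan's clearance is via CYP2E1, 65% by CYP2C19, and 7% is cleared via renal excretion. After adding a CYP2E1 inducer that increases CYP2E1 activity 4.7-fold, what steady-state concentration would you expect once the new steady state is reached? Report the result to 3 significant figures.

The CYP2E1 pathway (28% of clearance) increases to 4.7× activity: 0.28 × 4.7 = 1.316.
CYP2C19 (65%) and the residual 7% are unaffected.
CL_new/CL_old = 1.316 + 0.65 + 0.07 = 2.036.
With dosing unchanged, steady-state concentration scales as 1/CL: 62.4 / 2.036 = 30.6 μmol/L.

30.6 μmol/L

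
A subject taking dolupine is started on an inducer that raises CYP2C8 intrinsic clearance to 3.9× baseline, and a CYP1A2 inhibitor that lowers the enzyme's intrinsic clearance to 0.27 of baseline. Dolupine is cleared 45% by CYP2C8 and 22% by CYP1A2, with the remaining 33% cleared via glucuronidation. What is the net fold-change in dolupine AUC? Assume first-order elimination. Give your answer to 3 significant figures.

CYP2C8: 0.45 × 3.9 = 1.755
CYP1A2: 0.22 × 0.27 = 0.0594
Other: 0.33 (unchanged)
Relative clearance = 1.755 + 0.0594 + 0.33 = 2.1444.
Because AUC varies inversely with clearance, the combined effect is 1 / 2.1444 = 0.466.

0.466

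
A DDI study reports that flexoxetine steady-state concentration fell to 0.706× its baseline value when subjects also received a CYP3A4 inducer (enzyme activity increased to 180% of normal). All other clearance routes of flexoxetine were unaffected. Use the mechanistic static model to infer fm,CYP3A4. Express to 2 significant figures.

Write x for the fraction cleared via CYP3A4. The observed steady-state concentration change means clearance rose to 1/0.706 = 1.416 of baseline.
Only the CYP3A4 route changed, so 1.416 = x·1.8 + (1 − x), giving x = 0.52.

0.52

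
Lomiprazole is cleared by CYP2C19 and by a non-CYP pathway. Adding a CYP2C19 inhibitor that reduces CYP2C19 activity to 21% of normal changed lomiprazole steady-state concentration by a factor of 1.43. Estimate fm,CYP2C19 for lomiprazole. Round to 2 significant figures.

0.38

CL'/CL = 1 / 1.43 = 0.6993
0.21·fm + (1 − fm) = 0.6993
fm = (0.6993 − 1) / (0.21 − 1) = 0.38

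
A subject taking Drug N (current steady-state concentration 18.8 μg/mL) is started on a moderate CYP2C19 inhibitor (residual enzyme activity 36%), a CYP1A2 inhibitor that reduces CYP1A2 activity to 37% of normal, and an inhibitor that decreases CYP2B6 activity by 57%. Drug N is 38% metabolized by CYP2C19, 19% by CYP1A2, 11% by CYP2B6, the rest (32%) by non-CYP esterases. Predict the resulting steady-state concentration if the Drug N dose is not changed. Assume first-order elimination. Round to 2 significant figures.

The CYP2C19 pathway (38% of clearance) is reduced to 0.36× activity: 0.38 × 0.36 = 0.1368.
The CYP1A2 pathway (19% of clearance) is reduced to 0.37× activity: 0.19 × 0.37 = 0.0703.
The CYP2B6 pathway (11% of clearance) falls to 0.43× activity: 0.11 × 0.43 = 0.0473.
The remaining 32% of clearance is unaffected.
CL_new/CL_old = 0.1368 + 0.0703 + 0.0473 + 0.32 = 0.5744.
Dividing the baseline by the relative clearance: 18.8 / 0.5744 = 33 μg/mL.

33 μg/mL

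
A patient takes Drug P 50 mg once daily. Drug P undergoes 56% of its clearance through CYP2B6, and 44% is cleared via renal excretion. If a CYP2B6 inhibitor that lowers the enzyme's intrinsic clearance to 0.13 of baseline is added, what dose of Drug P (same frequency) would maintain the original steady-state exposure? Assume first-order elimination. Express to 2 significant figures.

26 mg

The CYP2B6 pathway (56% of clearance) is reduced to 0.13× activity: 0.56 × 0.13 = 0.0728.
The remaining 44% of clearance is unaffected.
CL_new/CL_old = 0.0728 + 0.44 = 0.5128.
To maintain the same steady-state level, dose must scale with clearance: new dose = 50 × 0.5128 = 26 mg.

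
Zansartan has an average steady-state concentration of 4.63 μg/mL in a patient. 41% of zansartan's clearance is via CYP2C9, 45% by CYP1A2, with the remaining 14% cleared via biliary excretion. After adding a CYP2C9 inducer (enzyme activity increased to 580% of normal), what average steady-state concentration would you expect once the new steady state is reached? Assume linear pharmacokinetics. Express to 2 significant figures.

The CYP2C9 pathway (41% of clearance) is boosted to 5.8× activity: 0.41 × 5.8 = 2.378.
CYP1A2 (45%) and the residual 14% are unaffected.
CL_new/CL_old = 2.378 + 0.45 + 0.14 = 2.968.
With dosing unchanged, average steady-state concentration scales as 1/CL: 4.63 / 2.968 = 1.6 μg/mL.

1.6 μg/mL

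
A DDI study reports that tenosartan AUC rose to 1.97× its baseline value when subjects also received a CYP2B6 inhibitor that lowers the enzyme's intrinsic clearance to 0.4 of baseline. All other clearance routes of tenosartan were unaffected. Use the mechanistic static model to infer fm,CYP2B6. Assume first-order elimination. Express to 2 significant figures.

Call the CYP2B6 fraction fm. After the interaction, CL_new/CL_old = fm × 0.4 + (1 − fm).
AUC ratio = 1 / (new CL fraction), so new CL fraction = 1 / 1.97 = 0.5076.
fm × 0.4 + 1 − fm = 0.5076  ⇒  fm × (0.4 − 1) = −0.4924  ⇒  fm = 0.82.

0.82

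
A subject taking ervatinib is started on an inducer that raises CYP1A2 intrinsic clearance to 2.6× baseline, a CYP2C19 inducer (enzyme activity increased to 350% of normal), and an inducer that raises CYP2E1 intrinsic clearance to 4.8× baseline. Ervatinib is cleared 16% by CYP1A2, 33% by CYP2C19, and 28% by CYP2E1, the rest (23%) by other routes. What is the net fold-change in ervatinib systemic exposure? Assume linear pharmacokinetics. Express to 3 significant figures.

0.318

The CYP1A2 pathway (16% of clearance) rises to 2.6× activity: 0.16 × 2.6 = 0.416.
The CYP2C19 pathway (33% of clearance) is boosted to 3.5× activity: 0.33 × 3.5 = 1.155.
The CYP2E1 pathway (28% of clearance) increases to 4.8× activity: 0.28 × 4.8 = 1.344.
Non-CYP routes (23%) are unchanged.
CL_new/CL_old = 0.416 + 1.155 + 1.344 + 0.23 = 3.145.
Systemic exposure ∝ 1/CL: fold-change = 1 / 3.145 = 0.318.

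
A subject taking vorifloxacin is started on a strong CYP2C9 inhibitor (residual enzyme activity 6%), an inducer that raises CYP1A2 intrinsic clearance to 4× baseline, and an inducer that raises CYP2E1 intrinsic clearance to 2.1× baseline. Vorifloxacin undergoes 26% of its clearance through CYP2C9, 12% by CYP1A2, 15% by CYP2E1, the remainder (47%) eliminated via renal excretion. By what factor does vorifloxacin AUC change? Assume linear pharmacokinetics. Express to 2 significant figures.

0.78

CYP2C9: 0.26 × 0.06 = 0.0156
CYP1A2: 0.12 × 4 = 0.48
CYP2E1: 0.15 × 2.1 = 0.315
Other: 0.47 (unchanged)
New clearance relative to baseline: 0.0156 + 0.48 + 0.315 + 0.47 = 1.2806.
AUC ∝ 1/CL: fold-change = 1 / 1.2806 = 0.78.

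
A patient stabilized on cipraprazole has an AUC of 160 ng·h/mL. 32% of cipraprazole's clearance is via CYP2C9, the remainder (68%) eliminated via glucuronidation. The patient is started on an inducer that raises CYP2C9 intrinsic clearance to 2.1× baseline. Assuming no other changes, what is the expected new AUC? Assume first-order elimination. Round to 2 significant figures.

1.2 × 10² ng·h/mL

The CYP2C9 pathway (32% of clearance) rises to 2.1× activity: 0.32 × 2.1 = 0.672.
Non-CYP routes (68%) are unchanged.
Relative clearance = 0.672 + 0.68 = 1.352.
With dosing unchanged, AUC scales as 1/CL: 160 / 1.352 = 1.2 × 10² ng·h/mL.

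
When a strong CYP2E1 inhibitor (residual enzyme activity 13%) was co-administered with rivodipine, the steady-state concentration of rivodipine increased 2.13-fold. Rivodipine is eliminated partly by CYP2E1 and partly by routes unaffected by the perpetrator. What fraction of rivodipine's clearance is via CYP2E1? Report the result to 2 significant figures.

CL'/CL = 1 / 2.13 = 0.4695
0.13·fm + (1 − fm) = 0.4695
fm = (0.4695 − 1) / (0.13 − 1) = 0.61

0.61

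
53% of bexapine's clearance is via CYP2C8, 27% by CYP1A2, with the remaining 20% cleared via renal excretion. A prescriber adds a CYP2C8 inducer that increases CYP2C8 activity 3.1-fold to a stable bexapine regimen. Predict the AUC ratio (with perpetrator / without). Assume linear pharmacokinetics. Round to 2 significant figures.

0.47

The CYP2C8 pathway (53% of clearance) rises to 3.1× activity: 0.53 × 3.1 = 1.643.
CYP1A2 (27%) and the residual 20% are unaffected.
CL_new/CL_old = 1.643 + 0.27 + 0.2 = 2.113.
AUC is inversely proportional to clearance, so the fold-change is 1 / 2.113 = 0.47.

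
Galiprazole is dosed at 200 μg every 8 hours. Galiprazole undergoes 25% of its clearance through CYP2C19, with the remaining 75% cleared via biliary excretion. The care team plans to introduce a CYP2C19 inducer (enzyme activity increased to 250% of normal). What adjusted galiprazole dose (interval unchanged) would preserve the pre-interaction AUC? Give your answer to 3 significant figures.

275 μg

CYP2C19: 0.25 × 2.5 = 0.625
Other: 0.75 (unchanged)
CL_new/CL_old = 0.625 + 0.75 = 1.375.
To maintain the same steady-state level, dose must scale with clearance: new dose = 200 × 1.375 = 275 μg.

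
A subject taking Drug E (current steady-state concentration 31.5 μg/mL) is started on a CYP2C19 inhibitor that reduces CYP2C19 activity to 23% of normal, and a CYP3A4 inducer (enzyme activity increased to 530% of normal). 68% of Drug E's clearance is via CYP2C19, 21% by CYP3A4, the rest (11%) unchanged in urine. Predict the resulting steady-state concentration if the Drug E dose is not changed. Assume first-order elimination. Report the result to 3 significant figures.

The CYP2C19 pathway (68% of clearance) drops to 0.23× activity: 0.68 × 0.23 = 0.1564.
The CYP3A4 pathway (21% of clearance) increases to 5.3× activity: 0.21 × 5.3 = 1.113.
The remaining 11% of clearance is unaffected.
Relative clearance = 0.1564 + 1.113 + 0.11 = 1.3794.
New steady-state concentration = 31.5 / 1.3794 = 22.8 μg/mL (concentration scales inversely with clearance).

22.8 μg/mL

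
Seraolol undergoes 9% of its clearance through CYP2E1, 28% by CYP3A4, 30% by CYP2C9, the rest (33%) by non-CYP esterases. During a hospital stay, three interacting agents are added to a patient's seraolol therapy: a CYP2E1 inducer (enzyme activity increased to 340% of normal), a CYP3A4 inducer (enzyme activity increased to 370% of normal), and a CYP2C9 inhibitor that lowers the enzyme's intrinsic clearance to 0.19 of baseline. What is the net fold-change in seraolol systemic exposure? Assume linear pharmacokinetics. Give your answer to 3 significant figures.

The CYP2E1 pathway (9% of clearance) rises to 3.4× activity: 0.09 × 3.4 = 0.306.
The CYP3A4 pathway (28% of clearance) rises to 3.7× activity: 0.28 × 3.7 = 1.036.
The CYP2C9 pathway (30% of clearance) drops to 0.19× activity: 0.3 × 0.19 = 0.057.
The remaining 33% of clearance is unaffected.
Relative clearance = 0.306 + 1.036 + 0.057 + 0.33 = 1.729.
Systemic exposure ∝ 1/CL: fold-change = 1 / 1.729 = 0.578.

0.578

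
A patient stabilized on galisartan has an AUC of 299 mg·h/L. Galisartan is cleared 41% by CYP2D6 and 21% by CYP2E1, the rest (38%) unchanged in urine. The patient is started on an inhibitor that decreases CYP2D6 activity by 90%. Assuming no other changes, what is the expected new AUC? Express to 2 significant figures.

The CYP2D6 pathway (41% of clearance) is reduced to 0.1× activity: 0.41 × 0.1 = 0.041.
CYP2E1 (21%) and the residual 38% are unaffected.
Relative clearance = 0.041 + 0.21 + 0.38 = 0.631.
AUC ∝ 1/CL, so new value = 299 / 0.631 = 4.7 × 10² mg·h/L.

4.7 × 10² mg·h/L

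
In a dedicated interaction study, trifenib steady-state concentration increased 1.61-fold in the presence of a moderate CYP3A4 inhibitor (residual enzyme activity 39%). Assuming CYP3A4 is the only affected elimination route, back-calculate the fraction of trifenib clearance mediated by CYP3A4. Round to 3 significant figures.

CL'/CL = 1 / 1.61 = 0.6211
0.39·fm + (1 − fm) = 0.6211
fm = (0.6211 − 1) / (0.39 − 1) = 0.621

0.621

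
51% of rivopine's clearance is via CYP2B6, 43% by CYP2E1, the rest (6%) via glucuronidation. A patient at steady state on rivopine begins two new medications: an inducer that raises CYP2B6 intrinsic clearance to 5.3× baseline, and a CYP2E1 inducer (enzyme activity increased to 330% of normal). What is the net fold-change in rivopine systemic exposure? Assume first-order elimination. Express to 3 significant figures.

0.239

The CYP2B6 pathway (51% of clearance) rises to 5.3× activity: 0.51 × 5.3 = 2.703.
The CYP2E1 pathway (43% of clearance) rises to 3.3× activity: 0.43 × 3.3 = 1.419.
The remaining 6% of clearance is unaffected.
Relative clearance = 2.703 + 1.419 + 0.06 = 4.182.
Net systemic exposure ratio = 1 / 4.182 = 0.239.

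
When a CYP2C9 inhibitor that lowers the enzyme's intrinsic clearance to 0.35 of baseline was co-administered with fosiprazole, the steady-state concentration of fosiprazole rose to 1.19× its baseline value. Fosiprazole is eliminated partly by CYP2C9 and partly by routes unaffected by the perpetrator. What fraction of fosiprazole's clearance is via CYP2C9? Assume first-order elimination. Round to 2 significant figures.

0.25

Let fm be the CYP2C9 fraction. New clearance relative to baseline = fm × 0.35 + (1 − fm).
Steady-state concentration ratio = 1 / (new CL fraction), so new CL fraction = 1 / 1.19 = 0.8403.
fm × 0.35 + 1 − fm = 0.8403  ⇒  fm × (0.35 − 1) = −0.1597  ⇒  fm = 0.25.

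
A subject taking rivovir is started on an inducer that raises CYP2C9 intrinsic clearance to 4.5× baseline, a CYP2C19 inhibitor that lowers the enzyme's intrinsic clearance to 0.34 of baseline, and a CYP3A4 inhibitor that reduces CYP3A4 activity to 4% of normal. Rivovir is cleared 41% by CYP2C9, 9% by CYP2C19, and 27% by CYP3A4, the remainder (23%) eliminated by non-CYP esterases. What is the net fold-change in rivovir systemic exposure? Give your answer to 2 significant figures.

0.47

The CYP2C9 pathway (41% of clearance) increases to 4.5× activity: 0.41 × 4.5 = 1.845.
The CYP2C19 pathway (9% of clearance) drops to 0.34× activity: 0.09 × 0.34 = 0.0306.
The CYP3A4 pathway (27% of clearance) falls to 0.04× activity: 0.27 × 0.04 = 0.0108.
The remaining 23% of clearance is unaffected.
New clearance relative to baseline: 1.845 + 0.0306 + 0.0108 + 0.23 = 2.1164.
Net systemic exposure ratio = 1 / 2.1164 = 0.47.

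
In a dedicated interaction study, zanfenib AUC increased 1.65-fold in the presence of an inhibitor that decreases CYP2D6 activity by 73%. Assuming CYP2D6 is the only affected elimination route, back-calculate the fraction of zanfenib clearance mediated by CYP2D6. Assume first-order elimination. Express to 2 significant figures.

Let x = fm,CYP2D6. Because AUC ∝ 1/CL, relative clearance fell to 1/1.65 = 0.6061.
Only the CYP2D6 route changed, so 0.6061 = x·0.27 + (1 − x), giving x = 0.54.

0.54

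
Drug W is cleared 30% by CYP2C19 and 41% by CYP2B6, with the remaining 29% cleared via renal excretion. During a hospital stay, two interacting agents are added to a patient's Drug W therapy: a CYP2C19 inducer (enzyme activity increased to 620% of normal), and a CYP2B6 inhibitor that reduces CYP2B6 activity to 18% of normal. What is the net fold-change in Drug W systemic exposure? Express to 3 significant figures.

The CYP2C19 pathway (30% of clearance) is boosted to 6.2× activity: 0.3 × 6.2 = 1.86.
The CYP2B6 pathway (41% of clearance) is reduced to 0.18× activity: 0.41 × 0.18 = 0.0738.
Non-CYP routes (29%) are unchanged.
Relative clearance = 1.86 + 0.0738 + 0.29 = 2.2238.
Systemic exposure ∝ 1/CL: fold-change = 1 / 2.2238 = 0.450.

0.450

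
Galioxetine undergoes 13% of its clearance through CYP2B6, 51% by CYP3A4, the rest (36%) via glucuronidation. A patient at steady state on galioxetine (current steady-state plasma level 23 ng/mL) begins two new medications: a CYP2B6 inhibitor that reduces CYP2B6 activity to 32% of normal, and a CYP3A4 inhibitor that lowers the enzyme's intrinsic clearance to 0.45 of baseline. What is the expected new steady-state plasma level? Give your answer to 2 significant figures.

36 ng/mL

The CYP2B6 pathway (13% of clearance) drops to 0.32× activity: 0.13 × 0.32 = 0.0416.
The CYP3A4 pathway (51% of clearance) drops to 0.45× activity: 0.51 × 0.45 = 0.2295.
Non-CYP routes (36%) are unchanged.
Relative clearance = 0.0416 + 0.2295 + 0.36 = 0.6311.
Steady-state plasma level ∝ 1/CL: new value = 23 / 0.6311 = 36 ng/mL.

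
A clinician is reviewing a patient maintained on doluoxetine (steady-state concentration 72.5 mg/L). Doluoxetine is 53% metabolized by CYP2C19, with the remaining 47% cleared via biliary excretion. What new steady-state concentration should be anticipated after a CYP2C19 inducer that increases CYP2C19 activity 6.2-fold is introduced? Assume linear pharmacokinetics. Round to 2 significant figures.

19 mg/L

CYP2C19: 0.53 × 6.2 = 3.286
Other: 0.47 (unchanged)
New clearance relative to baseline: 3.286 + 0.47 = 3.756.
With dosing unchanged, steady-state concentration scales as 1/CL: 72.5 / 3.756 = 19 mg/L.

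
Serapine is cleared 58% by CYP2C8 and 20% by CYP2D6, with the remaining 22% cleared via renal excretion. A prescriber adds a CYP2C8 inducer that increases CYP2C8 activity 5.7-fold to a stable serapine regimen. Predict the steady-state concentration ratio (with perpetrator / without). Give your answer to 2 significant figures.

0.27

The CYP2C8 pathway (58% of clearance) is boosted to 5.7× activity: 0.58 × 5.7 = 3.306.
CYP2D6 (20%) and the residual 22% are unaffected.
CL_new/CL_old = 3.306 + 0.2 + 0.22 = 3.726.
Steady-state concentration ratio = CL_old/CL_new = 1 / 3.726 = 0.27.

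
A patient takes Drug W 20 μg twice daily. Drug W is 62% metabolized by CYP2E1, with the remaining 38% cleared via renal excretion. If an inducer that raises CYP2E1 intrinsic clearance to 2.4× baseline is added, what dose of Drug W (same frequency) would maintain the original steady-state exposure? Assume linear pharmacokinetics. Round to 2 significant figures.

The CYP2E1 pathway (62% of clearance) increases to 2.4× activity: 0.62 × 2.4 = 1.488.
The remaining 38% of clearance is unaffected.
New clearance relative to baseline: 1.488 + 0.38 = 1.868.
Exposure is unchanged when dose changes in proportion to clearance. New dose = 20 μg × 1.868 = 37 μg.

37 μg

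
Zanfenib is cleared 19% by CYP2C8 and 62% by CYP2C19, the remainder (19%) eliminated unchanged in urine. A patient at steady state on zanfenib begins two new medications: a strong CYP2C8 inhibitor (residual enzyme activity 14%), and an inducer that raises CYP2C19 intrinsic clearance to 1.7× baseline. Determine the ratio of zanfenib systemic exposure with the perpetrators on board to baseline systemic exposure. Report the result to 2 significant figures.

CYP2C8: 0.19 × 0.14 = 0.0266
CYP2C19: 0.62 × 1.7 = 1.054
Other: 0.19 (unchanged)
New clearance relative to baseline: 0.0266 + 1.054 + 0.19 = 1.2706.
Net systemic exposure ratio = 1 / 1.2706 = 0.79.

0.79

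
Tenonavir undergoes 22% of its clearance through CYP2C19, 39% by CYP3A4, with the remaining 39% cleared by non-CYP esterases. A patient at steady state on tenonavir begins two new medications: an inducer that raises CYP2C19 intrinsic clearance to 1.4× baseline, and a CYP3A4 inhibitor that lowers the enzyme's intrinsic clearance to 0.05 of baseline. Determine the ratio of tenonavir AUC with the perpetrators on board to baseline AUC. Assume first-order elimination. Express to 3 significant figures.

1.39

The CYP2C19 pathway (22% of clearance) is boosted to 1.4× activity: 0.22 × 1.4 = 0.308.
The CYP3A4 pathway (39% of clearance) falls to 0.05× activity: 0.39 × 0.05 = 0.0195.
Non-CYP routes (39%) are unchanged.
CL_new/CL_old = 0.308 + 0.0195 + 0.39 = 0.7175.
Net AUC ratio = 1 / 0.7175 = 1.39.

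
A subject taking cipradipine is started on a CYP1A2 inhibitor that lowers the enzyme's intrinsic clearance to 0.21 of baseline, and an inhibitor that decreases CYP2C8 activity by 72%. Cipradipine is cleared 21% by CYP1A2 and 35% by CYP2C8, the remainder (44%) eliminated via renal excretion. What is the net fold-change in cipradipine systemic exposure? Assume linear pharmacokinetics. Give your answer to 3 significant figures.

1.72

CYP1A2: 0.21 × 0.21 = 0.0441
CYP2C8: 0.35 × 0.28 = 0.098
Other: 0.44 (unchanged)
New clearance relative to baseline: 0.0441 + 0.098 + 0.44 = 0.5821.
Because systemic exposure varies inversely with clearance, the combined effect is 1 / 0.5821 = 1.72.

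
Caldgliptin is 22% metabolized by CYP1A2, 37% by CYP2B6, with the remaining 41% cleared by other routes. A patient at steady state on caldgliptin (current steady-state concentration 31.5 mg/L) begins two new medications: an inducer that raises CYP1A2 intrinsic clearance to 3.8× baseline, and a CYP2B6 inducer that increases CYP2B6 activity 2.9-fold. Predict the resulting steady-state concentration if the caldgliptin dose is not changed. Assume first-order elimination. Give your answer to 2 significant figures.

CYP1A2: 0.22 × 3.8 = 0.836
CYP2B6: 0.37 × 2.9 = 1.073
Other: 0.41 (unchanged)
New clearance relative to baseline: 0.836 + 1.073 + 0.41 = 2.319.
Steady-state concentration ∝ 1/CL: new value = 31.5 / 2.319 = 14 mg/L.

14 mg/L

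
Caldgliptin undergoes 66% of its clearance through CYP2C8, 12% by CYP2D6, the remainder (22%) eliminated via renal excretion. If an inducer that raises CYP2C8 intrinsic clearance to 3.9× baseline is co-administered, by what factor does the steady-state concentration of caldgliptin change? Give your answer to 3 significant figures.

0.343

The CYP2C8 pathway (66% of clearance) increases to 3.9× activity: 0.66 × 3.9 = 2.574.
CYP2D6 (12%) and the residual 22% are unaffected.
Relative clearance = 2.574 + 0.12 + 0.22 = 2.914.
Steady-state concentration ratio = CL_old/CL_new = 1 / 2.914 = 0.343.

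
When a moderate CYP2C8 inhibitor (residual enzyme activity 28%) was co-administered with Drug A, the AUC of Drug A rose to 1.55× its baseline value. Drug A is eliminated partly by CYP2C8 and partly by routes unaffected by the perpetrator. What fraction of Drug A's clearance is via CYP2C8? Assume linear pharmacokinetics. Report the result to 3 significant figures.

0.493

Write x for the fraction cleared via CYP2C8. The observed AUC change means clearance fell to 1/1.55 = 0.6452 of baseline.
Setting x·0.28 + (1 − x) = 0.6452 and solving: x = (0.6452 − 1)/(0.28 − 1) = 0.493.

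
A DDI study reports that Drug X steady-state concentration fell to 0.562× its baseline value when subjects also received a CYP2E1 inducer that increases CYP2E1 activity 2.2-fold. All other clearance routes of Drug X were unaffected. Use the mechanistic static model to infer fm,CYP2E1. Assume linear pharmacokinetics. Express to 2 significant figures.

CL'/CL = 1 / 0.562 = 1.779
2.2·fm + (1 − fm) = 1.779
fm = (1.779 − 1) / (2.2 − 1) = 0.65

0.65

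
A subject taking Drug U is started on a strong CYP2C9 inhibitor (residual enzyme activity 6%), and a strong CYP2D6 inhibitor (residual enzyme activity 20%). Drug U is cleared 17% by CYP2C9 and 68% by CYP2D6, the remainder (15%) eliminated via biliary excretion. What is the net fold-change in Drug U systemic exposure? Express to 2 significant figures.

3.4

The CYP2C9 pathway (17% of clearance) is reduced to 0.06× activity: 0.17 × 0.06 = 0.0102.
The CYP2D6 pathway (68% of clearance) drops to 0.2× activity: 0.68 × 0.2 = 0.136.
The remaining 15% of clearance is unaffected.
New clearance relative to baseline: 0.0102 + 0.136 + 0.15 = 0.2962.
Systemic exposure ∝ 1/CL: fold-change = 1 / 0.2962 = 3.4.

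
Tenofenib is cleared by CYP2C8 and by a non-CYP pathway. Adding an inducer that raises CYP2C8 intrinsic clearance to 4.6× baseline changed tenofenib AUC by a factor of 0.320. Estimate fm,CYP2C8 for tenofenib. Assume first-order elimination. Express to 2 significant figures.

Call the CYP2C8 fraction fm. After the interaction, CL_new/CL_old = fm × 4.6 + (1 − fm).
AUC ratio = 1 / (new CL fraction), so new CL fraction = 1 / 0.320 = 3.125.
fm × 4.6 + 1 − fm = 3.125  ⇒  fm × (4.6 − 1) = 2.125  ⇒  fm = 0.59.

0.59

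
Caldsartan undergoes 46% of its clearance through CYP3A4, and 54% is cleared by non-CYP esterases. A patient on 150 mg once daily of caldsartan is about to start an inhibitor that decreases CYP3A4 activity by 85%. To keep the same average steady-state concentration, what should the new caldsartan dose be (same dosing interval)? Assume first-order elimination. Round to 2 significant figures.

CYP3A4: 0.46 × 0.15 = 0.069
Other: 0.54 (unchanged)
CL_new/CL_old = 0.069 + 0.54 = 0.609.
Css,avg = (dose rate)/CL, so holding Css fixed requires dose ∝ CL: 150 × 0.609 = 91 mg.

91 mg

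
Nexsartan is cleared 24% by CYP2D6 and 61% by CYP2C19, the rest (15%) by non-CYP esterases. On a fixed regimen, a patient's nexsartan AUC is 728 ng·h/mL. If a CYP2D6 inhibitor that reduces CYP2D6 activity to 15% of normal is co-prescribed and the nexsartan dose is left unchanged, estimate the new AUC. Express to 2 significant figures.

9.1 × 10² ng·h/mL

CYP2D6: 0.24 × 0.15 = 0.036
CYP2C19: 0.61 (unchanged)
Other: 0.15 (unchanged)
Relative clearance = 0.036 + 0.61 + 0.15 = 0.796.
New AUC = baseline ÷ relative clearance = 728 / 0.796 = 9.1 × 10² ng·h/mL.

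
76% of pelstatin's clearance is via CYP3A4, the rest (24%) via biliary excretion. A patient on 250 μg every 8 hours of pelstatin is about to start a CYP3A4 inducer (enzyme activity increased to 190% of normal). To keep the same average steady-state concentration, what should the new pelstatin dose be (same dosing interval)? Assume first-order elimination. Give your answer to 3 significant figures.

The CYP3A4 pathway (76% of clearance) increases to 1.9× activity: 0.76 × 1.9 = 1.444.
The remaining 24% of clearance is unaffected.
Relative clearance = 1.444 + 0.24 = 1.684.
To maintain the same steady-state level, dose must scale with clearance: new dose = 250 × 1.684 = 421 μg.

421 μg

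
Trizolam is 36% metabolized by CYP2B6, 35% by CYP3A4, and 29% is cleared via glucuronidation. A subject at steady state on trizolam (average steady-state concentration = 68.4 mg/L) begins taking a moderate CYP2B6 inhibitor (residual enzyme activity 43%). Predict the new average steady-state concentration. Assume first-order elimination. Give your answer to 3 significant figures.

The CYP2B6 pathway (36% of clearance) is reduced to 0.43× activity: 0.36 × 0.43 = 0.1548.
CYP3A4 (35%) and the residual 29% are unaffected.
Relative clearance = 0.1548 + 0.35 + 0.29 = 0.7948.
With dosing unchanged, average steady-state concentration scales as 1/CL: 68.4 / 0.7948 = 86.1 mg/L.

86.1 mg/L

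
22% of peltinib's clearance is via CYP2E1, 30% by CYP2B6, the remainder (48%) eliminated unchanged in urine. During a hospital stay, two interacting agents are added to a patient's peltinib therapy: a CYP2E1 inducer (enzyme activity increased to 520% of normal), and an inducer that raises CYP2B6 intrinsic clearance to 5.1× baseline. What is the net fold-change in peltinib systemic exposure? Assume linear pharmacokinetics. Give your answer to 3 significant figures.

0.317

The CYP2E1 pathway (22% of clearance) is boosted to 5.2× activity: 0.22 × 5.2 = 1.144.
The CYP2B6 pathway (30% of clearance) increases to 5.1× activity: 0.3 × 5.1 = 1.53.
The remaining 48% of clearance is unaffected.
New clearance relative to baseline: 1.144 + 1.53 + 0.48 = 3.154.
Systemic exposure ∝ 1/CL: fold-change = 1 / 3.154 = 0.317.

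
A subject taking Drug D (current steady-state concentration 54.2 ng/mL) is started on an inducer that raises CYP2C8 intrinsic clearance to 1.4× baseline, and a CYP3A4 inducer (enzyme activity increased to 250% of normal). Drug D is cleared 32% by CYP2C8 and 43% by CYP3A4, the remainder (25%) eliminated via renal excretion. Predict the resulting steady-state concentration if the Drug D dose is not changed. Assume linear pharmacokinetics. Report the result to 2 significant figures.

CYP2C8: 0.32 × 1.4 = 0.448
CYP3A4: 0.43 × 2.5 = 1.075
Other: 0.25 (unchanged)
Relative clearance = 0.448 + 1.075 + 0.25 = 1.773.
Steady-state concentration ∝ 1/CL: new value = 54.2 / 1.773 = 31 ng/mL.

31 ng/mL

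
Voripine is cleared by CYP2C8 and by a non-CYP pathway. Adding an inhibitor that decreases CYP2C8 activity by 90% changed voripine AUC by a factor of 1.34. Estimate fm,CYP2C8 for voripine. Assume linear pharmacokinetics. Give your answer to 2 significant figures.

0.28

CL'/CL = 1 / 1.34 = 0.7463
0.1·fm + (1 − fm) = 0.7463
fm = (0.7463 − 1) / (0.1 − 1) = 0.28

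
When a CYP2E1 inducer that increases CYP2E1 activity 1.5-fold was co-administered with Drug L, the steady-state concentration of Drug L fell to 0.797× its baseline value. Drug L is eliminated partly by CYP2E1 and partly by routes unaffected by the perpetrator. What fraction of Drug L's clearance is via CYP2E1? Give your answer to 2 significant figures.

0.51

Let fm be the CYP2E1 fraction. New clearance relative to baseline = fm × 1.5 + (1 − fm).
Steady-state concentration ratio = 1 / (new CL fraction), so new CL fraction = 1 / 0.797 = 1.255.
fm × 1.5 + 1 − fm = 1.255  ⇒  fm × (1.5 − 1) = 0.2547  ⇒  fm = 0.51.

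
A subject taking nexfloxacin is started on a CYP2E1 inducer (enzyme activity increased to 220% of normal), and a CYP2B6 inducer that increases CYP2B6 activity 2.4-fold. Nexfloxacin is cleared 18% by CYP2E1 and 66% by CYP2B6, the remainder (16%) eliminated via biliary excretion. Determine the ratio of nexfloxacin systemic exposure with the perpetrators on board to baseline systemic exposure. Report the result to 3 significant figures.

0.467

The CYP2E1 pathway (18% of clearance) rises to 2.2× activity: 0.18 × 2.2 = 0.396.
The CYP2B6 pathway (66% of clearance) is boosted to 2.4× activity: 0.66 × 2.4 = 1.584.
The remaining 16% of clearance is unaffected.
Relative clearance = 0.396 + 1.584 + 0.16 = 2.14.
Because systemic exposure varies inversely with clearance, the combined effect is 1 / 2.14 = 0.467.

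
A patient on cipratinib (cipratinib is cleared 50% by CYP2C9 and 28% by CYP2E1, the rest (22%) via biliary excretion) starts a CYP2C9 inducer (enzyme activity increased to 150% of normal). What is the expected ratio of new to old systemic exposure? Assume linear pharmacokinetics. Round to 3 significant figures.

The CYP2C9 pathway (50% of clearance) rises to 1.5× activity: 0.5 × 1.5 = 0.75.
CYP2E1 (28%) and the residual 22% are unaffected.
CL_new/CL_old = 0.75 + 0.28 + 0.22 = 1.25.
Systemic exposure ratio = CL_old/CL_new = 1 / 1.25 = 0.800.

0.800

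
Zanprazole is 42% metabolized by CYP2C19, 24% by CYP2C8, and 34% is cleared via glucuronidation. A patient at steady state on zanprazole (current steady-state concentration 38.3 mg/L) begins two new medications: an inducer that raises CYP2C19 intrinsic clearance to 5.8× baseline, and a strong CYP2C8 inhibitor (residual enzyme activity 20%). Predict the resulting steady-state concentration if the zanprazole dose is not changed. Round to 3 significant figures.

13.6 mg/L

CYP2C19: 0.42 × 5.8 = 2.436
CYP2C8: 0.24 × 0.2 = 0.048
Other: 0.34 (unchanged)
New clearance relative to baseline: 2.436 + 0.048 + 0.34 = 2.824.
New steady-state concentration = 38.3 / 2.824 = 13.6 mg/L (concentration scales inversely with clearance).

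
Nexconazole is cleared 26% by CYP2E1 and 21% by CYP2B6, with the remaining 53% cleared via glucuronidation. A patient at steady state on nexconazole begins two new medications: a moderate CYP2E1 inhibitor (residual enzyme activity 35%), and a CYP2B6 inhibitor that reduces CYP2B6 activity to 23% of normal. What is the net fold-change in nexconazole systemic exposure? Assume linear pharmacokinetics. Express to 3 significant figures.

1.49

CYP2E1: 0.26 × 0.35 = 0.091
CYP2B6: 0.21 × 0.23 = 0.0483
Other: 0.53 (unchanged)
New clearance relative to baseline: 0.091 + 0.0483 + 0.53 = 0.6693.
Because systemic exposure varies inversely with clearance, the combined effect is 1 / 0.6693 = 1.49.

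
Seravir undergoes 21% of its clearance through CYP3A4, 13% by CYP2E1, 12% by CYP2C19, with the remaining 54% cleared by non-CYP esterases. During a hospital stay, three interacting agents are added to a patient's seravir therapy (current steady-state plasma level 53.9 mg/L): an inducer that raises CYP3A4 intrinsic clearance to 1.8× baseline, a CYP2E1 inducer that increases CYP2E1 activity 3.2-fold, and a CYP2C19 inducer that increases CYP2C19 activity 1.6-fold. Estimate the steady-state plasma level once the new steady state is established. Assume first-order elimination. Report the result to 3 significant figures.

The CYP3A4 pathway (21% of clearance) rises to 1.8× activity: 0.21 × 1.8 = 0.378.
The CYP2E1 pathway (13% of clearance) rises to 3.2× activity: 0.13 × 3.2 = 0.416.
The CYP2C19 pathway (12% of clearance) increases to 1.6× activity: 0.12 × 1.6 = 0.192.
Non-CYP routes (54%) are unchanged.
CL_new/CL_old = 0.378 + 0.416 + 0.192 + 0.54 = 1.526.
Dividing the baseline by the relative clearance: 53.9 / 1.526 = 35.3 mg/L.

35.3 mg/L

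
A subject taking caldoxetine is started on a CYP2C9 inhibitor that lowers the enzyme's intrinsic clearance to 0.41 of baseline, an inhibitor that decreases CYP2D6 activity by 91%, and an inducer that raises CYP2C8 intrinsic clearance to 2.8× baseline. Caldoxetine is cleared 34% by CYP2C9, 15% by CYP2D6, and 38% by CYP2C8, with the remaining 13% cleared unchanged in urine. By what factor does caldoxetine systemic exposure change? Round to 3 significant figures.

0.742

CYP2C9: 0.34 × 0.41 = 0.1394
CYP2D6: 0.15 × 0.09 = 0.0135
CYP2C8: 0.38 × 2.8 = 1.064
Other: 0.13 (unchanged)
New clearance relative to baseline: 0.1394 + 0.0135 + 1.064 + 0.13 = 1.3469.
Systemic exposure ∝ 1/CL: fold-change = 1 / 1.3469 = 0.742.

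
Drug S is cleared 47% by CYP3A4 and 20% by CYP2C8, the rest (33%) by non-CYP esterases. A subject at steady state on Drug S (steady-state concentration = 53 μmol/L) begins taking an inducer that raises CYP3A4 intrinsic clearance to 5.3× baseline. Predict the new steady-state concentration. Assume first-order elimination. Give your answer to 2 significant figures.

CYP3A4: 0.47 × 5.3 = 2.491
CYP2C8: 0.2 (unchanged)
Other: 0.33 (unchanged)
CL_new/CL_old = 2.491 + 0.2 + 0.33 = 3.021.
With dosing unchanged, steady-state concentration scales as 1/CL: 53 / 3.021 = 18 μmol/L.

18 μmol/L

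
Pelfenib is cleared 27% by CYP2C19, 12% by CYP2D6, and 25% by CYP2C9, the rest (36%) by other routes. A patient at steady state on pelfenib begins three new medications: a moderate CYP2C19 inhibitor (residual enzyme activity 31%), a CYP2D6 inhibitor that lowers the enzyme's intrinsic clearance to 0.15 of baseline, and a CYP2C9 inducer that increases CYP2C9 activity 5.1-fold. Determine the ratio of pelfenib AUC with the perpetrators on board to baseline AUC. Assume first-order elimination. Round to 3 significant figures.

0.576

CYP2C19: 0.27 × 0.31 = 0.0837
CYP2D6: 0.12 × 0.15 = 0.018
CYP2C9: 0.25 × 5.1 = 1.275
Other: 0.36 (unchanged)
New clearance relative to baseline: 0.0837 + 0.018 + 1.275 + 0.36 = 1.7367.
Net AUC ratio = 1 / 1.7367 = 0.576.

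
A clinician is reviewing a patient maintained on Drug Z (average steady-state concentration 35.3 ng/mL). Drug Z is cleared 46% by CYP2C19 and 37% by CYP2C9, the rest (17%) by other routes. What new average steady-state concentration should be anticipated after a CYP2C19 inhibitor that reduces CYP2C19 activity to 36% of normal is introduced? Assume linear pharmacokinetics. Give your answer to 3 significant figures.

The CYP2C19 pathway (46% of clearance) drops to 0.36× activity: 0.46 × 0.36 = 0.1656.
CYP2C9 (37%) and the residual 17% are unaffected.
Relative clearance = 0.1656 + 0.37 + 0.17 = 0.7056.
Average steady-state concentration ∝ 1/CL, so new value = 35.3 / 0.7056 = 50.0 ng/mL.

50.0 ng/mL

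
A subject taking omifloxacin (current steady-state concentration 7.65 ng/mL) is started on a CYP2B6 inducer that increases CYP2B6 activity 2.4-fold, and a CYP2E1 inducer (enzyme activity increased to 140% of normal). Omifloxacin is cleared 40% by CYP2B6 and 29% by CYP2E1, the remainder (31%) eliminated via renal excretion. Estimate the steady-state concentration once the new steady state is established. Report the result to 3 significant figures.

4.56 ng/mL

The CYP2B6 pathway (40% of clearance) is boosted to 2.4× activity: 0.4 × 2.4 = 0.96.
The CYP2E1 pathway (29% of clearance) is boosted to 1.4× activity: 0.29 × 1.4 = 0.406.
Non-CYP routes (31%) are unchanged.
New clearance relative to baseline: 0.96 + 0.406 + 0.31 = 1.676.
Steady-state concentration ∝ 1/CL: new value = 7.65 / 1.676 = 4.56 ng/mL.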